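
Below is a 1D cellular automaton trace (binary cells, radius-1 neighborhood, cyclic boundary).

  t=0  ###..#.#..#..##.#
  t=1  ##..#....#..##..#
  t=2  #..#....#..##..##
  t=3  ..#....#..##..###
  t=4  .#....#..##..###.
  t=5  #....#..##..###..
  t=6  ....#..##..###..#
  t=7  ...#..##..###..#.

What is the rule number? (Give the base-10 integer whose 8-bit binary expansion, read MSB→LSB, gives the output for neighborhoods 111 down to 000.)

  [7] ### => #  t=0,i=0
  [6] ##. => .  t=0,i=2
  [5] #.# => .  t=0,i=6
  [4] #.. => .  t=0,i=3
  [3] .## => #  t=0,i=13
  [2] .#. => .  t=0,i=5
  [1] ..# => #  t=0,i=4
  [0] ... => .  t=1,i=6
  bits 10001010 = 138

138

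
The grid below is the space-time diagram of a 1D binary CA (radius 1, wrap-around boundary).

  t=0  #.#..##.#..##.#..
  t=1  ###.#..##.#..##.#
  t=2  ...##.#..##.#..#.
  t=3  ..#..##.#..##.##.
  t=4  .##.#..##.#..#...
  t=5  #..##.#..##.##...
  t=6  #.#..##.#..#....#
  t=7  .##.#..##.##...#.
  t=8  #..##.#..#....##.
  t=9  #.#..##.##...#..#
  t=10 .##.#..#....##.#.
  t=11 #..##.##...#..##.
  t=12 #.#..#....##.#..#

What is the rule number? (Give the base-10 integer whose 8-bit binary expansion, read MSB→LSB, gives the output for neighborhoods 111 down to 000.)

38

  [7] ### => .  t=1,i=0
  [6] ##. => .  t=0,i=6
  [5] #.# => #  t=0,i=1
  [4] #.. => .  t=0,i=3
  [3] .## => .  t=0,i=5
  [2] .#. => #  t=0,i=0
  [1] ..# => #  t=0,i=4
  [0] ... => .  t=2,i=0
  bits 00100110 = 38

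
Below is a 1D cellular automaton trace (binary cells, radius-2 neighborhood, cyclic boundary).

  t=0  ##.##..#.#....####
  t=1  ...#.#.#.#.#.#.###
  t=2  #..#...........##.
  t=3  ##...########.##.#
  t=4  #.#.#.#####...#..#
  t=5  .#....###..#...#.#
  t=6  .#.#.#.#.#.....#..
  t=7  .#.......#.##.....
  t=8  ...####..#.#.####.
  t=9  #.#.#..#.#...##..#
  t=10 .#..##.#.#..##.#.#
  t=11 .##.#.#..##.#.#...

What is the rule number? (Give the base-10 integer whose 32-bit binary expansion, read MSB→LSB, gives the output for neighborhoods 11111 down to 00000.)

2278670953

  #####|#  b31=1 t=0,i=16
  ####.|.  b30=0 t=0,i=0
  ###.#|.  b29=0 t=0,i=1
  ###..|.  b28=0 t=1,i=17
  ##.##|.  b27=0 t=0,i=2
  ##.#.|#  b26=1 t=2,i=17
  ##..#|#  b25=1 t=0,i=5
  ##...|#  b24=1 t=1,i=0
  #.###|#  b23=1 t=1,i=15
  #.##.|#  b22=1 t=0,i=3
  #.#.#|.  b21=0 t=1,i=5
  #.#..|#  b20=1 t=0,i=9
  #..##|.  b19=0 t=4,i=16
  #..#.|.  b18=0 t=0,i=6
  #...#|.  b17=0 t=1,i=1
  #....|#  b16=1 t=0,i=11
  .####|#  b15=1 t=0,i=15
  .###.|#  b14=1 t=1,i=16
  .##.#|.  b13=0 t=2,i=16
  .##..|.  b12=0 t=0,i=4
  .#.##|.  b11=0 t=1,i=14
  .#.#.|.  b10=0 t=0,i=8
  .#..#|#  b9=1 t=2,i=1
  .#...|.  b8=0 t=0,i=10
  ..###|.  b7=0 t=0,i=14
  ..##.|#  b6=1 t=2,i=15
  ..#.#|#  b5=1 t=0,i=7
  ..#..|.  b4=0 t=2,i=3
  ...##|#  b3=1 t=0,i=13
  ...#.|.  b2=0 t=1,i=2
  ....#|.  b1=0 t=0,i=12
  .....|#  b0=1 t=2,i=6
  bits 10000111110100011100001001101001 = 2278670953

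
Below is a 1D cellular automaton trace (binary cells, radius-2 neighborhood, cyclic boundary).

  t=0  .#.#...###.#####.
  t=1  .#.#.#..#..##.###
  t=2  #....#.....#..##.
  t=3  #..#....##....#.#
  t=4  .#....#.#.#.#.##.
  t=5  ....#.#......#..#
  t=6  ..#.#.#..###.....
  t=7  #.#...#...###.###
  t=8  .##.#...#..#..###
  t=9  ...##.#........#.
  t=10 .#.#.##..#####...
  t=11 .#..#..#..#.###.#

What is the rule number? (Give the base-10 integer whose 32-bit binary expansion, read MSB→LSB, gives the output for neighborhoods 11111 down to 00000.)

  #####|.  b31=0 t=0,i=13
  ####.|#  b30=1 t=0,i=14
  ###.#|.  b29=0 t=0,i=9
  ###..|#  b28=1 t=0,i=15
  ##.##|.  b27=0 t=0,i=10
  ##.#.|#  b26=1 t=1,i=0
  ##..#|#  b25=1 t=0,i=16
  ##...|#  b24=1 t=3,i=10
  #.###|#  b23=1 t=0,i=11
  #.##.|.  b22=0 t=3,i=16
  #.#.#|.  b21=0 t=1,i=1
  #.#..|#  b20=1 t=0,i=3
  #..##|.  b19=0 t=1,i=10
  #..#.|.  b18=0 t=0,i=0
  #...#|#  b17=1 t=0,i=5
  #....|.  b16=0 t=2,i=2
  .####|#  b15=1 t=0,i=12
  .###.|#  b14=1 t=0,i=8
  .##.#|.  b13=0 t=1,i=12
  .##..|.  b12=0 t=3,i=0
  .#.##|#  b11=1 t=3,i=15
  .#.#.|.  b10=0 t=0,i=2
  .#..#|.  b9=0 t=1,i=6
  .#...|.  b8=0 t=0,i=4
  ..###|.  b7=0 t=0,i=7
  ..##.|#  b6=1 t=1,i=11
  ..#.#|#  b5=1 t=0,i=1
  ..#..|.  b4=0 t=1,i=8
  ...##|.  b3=0 t=0,i=6
  ...#.|.  b2=0 t=2,i=4
  ....#|#  b1=1 t=2,i=3
  .....|#  b0=1 t=2,i=8
  bits 01010111100100101100100001100011 = 1469237347

1469237347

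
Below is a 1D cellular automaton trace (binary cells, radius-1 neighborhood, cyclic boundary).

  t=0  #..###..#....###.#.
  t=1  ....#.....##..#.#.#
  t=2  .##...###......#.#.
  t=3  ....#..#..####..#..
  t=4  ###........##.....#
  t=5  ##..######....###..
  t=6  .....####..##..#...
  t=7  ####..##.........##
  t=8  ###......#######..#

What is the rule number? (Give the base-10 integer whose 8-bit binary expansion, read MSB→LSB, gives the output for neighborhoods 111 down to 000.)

  nb ###: next=#  (t=0,i=4, bit7=1)
  nb ##.: next=.  (t=0,i=5, bit6=0)
  nb #.#: next=#  (t=0,i=16, bit5=1)
  nb #..: next=.  (t=0,i=1, bit4=0)
  nb .##: next=.  (t=0,i=3, bit3=0)
  nb .#.: next=.  (t=0,i=0, bit2=0)
  nb ..#: next=.  (t=0,i=2, bit1=0)
  nb ...: next=#  (t=0,i=10, bit0=1)
  bits 10100001 = 161

161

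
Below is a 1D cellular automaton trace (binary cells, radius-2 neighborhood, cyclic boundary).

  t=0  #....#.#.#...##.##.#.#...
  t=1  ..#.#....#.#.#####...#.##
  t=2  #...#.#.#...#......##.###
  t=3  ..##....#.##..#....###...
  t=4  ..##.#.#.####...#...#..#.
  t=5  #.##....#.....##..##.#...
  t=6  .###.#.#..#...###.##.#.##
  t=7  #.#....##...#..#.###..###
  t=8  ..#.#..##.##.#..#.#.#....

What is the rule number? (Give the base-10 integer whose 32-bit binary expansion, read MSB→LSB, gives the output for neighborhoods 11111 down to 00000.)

  nb #####: next=.  (t=1,i=15, bit31=0)
  nb ####.: next=.  (t=1,i=16, bit30=0)
  nb ###.#: next=.  (t=6,i=3, bit29=0)
  nb ###..: next=.  (t=1,i=17, bit28=0)
  nb ##.##: next=#  (t=0,i=15, bit27=1)
  nb ##.#.: next=.  (t=0,i=18, bit26=0)
  nb ##..#: next=#  (t=1,i=0, bit25=1)
  nb ##...: next=.  (t=1,i=18, bit24=0)
  nb #.###: next=.  (t=1,i=13, bit23=0)
  nb #.##.: next=#  (t=0,i=16, bit22=1)
  nb #.#.#: next=.  (t=0,i=7, bit21=0)
  nb #.#..: next=#  (t=0,i=9, bit20=1)
  nb #..##: next=.  (t=5,i=17, bit19=0)
  nb #..#.: next=.  (t=1,i=1, bit18=0)
  nb #...#: next=#  (t=0,i=11, bit17=1)
  nb #....: next=#  (t=0,i=2, bit16=1)
  nb .####: next=.  (t=1,i=14, bit15=0)
  nb .###.: next=#  (t=3,i=20, bit14=1)
  nb .##.#: next=#  (t=0,i=14, bit13=1)
  nb .##..: next=#  (t=1,i=24, bit12=1)
  nb .#.##: next=#  (t=1,i=12, bit11=1)
  nb .#.#.: next=.  (t=0,i=6, bit10=0)
  nb .#..#: next=#  (t=4,i=21, bit9=1)
  nb .#...: next=.  (t=0,i=1, bit8=0)
  nb ..###: next=.  (t=3,i=19, bit7=0)
  nb ..##.: next=#  (t=0,i=13, bit6=1)
  nb ..#.#: next=.  (t=0,i=5, bit5=0)
  nb ..#..: next=.  (t=0,i=0, bit4=0)
  nb ...##: next=.  (t=0,i=12, bit3=0)
  nb ...#.: next=#  (t=0,i=4, bit2=1)
  nb ....#: next=.  (t=0,i=3, bit1=0)
  nb .....: next=.  (t=2,i=15, bit0=0)
  bits 00001010010100110111101001000100 = 173242948

173242948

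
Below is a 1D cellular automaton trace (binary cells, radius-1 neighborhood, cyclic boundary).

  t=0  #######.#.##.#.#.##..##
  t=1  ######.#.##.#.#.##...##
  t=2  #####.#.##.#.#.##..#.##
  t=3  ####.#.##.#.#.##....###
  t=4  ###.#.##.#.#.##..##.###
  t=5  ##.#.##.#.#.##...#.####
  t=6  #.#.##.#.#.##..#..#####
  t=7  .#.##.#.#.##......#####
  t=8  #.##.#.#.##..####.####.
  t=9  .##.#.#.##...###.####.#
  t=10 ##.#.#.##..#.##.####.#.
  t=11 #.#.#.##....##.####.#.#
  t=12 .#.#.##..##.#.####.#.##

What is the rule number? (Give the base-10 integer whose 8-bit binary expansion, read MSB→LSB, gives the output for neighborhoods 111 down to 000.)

  [7] ### => #  t=0,i=0
  [6] ##. => .  t=0,i=6
  [5] #.# => #  t=0,i=7
  [4] #.. => .  t=0,i=19
  [3] .## => #  t=0,i=10
  [2] .#. => .  t=0,i=8
  [1] ..# => .  t=0,i=20
  [0] ... => #  t=1,i=19
  bits 10101001 = 169

169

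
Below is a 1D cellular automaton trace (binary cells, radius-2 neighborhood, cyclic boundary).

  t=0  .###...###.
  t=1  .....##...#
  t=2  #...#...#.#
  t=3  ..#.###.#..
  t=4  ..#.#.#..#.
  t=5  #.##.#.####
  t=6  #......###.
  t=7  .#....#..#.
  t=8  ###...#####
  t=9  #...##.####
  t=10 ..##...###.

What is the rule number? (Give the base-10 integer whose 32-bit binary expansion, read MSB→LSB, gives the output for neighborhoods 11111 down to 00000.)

2726725432

  ##### -> #   bit 31 = 1  t=5,i=9
  ####. -> .   bit 30 = 0  t=5,i=10
  ###.# -> #   bit 29 = 1  t=3,i=6
  ###.. -> .   bit 28 = 0  t=0,i=3
  ##.## -> .   bit 27 = 0  t=5,i=1
  ##.#. -> .   bit 26 = 0  t=3,i=7
  ##..# -> #   bit 25 = 1  t=0,i=10
  ##... -> .   bit 24 = 0  t=0,i=4
  #.### -> #   bit 23 = 1  t=3,i=4
  #.##. -> .   bit 22 = 0  t=2,i=10
  #.#.# -> .   bit 21 = 0  t=4,i=4
  #.#.. -> .   bit 20 = 0  t=3,i=8
  #..## -> .   bit 19 = 0  t=0,i=0
  #..#. -> #   bit 18 = 1  t=4,i=8
  #...# -> #   bit 17 = 1  t=0,i=5
  #.... -> .   bit 16 = 0  t=1,i=1
  .#### -> #   bit 15 = 1  t=5,i=8
  .###. -> .   bit 14 = 0  t=0,i=2
  .##.# -> .   bit 13 = 0  t=5,i=3
  .##.. -> .   bit 12 = 0  t=1,i=6
  .#.## -> .   bit 11 = 0  t=2,i=9
  .#.#. -> #   bit 10 = 1  t=4,i=3
  .#..# -> #   bit 9 = 1  t=4,i=7
  .#... -> #   bit 8 = 1  t=1,i=0
  ..### -> .   bit 7 = 0  t=0,i=1
  ..##. -> .   bit 6 = 0  t=1,i=5
  ..#.# -> #   bit 5 = 1  t=2,i=8
  ..#.. -> #   bit 4 = 1  t=1,i=10
  ...## -> #   bit 3 = 1  t=0,i=6
  ...#. -> .   bit 2 = 0  t=1,i=9
  ....# -> .   bit 1 = 0  t=1,i=3
  ..... -> .   bit 0 = 0  t=1,i=2
  bits 10100010100001101000011100111000 = 2726725432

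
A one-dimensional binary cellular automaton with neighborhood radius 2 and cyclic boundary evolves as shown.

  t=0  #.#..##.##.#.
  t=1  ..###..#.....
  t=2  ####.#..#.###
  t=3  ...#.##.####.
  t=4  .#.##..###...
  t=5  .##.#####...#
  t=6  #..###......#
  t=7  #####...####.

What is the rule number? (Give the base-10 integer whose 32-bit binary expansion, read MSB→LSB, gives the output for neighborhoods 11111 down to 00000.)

  nb #####: next=.  (t=2,i=0, bit31=0)
  nb ####.: next=.  (t=2,i=2, bit30=0)
  nb ###.#: next=#  (t=2,i=3, bit29=1)
  nb ###..: next=.  (t=1,i=4, bit28=0)
  nb ##.##: next=#  (t=0,i=7, bit27=1)
  nb ##.#.: next=.  (t=0,i=10, bit26=0)
  nb ##..#: next=#  (t=1,i=5, bit25=1)
  nb ##...: next=.  (t=3,i=12, bit24=0)
  nb #.###: next=#  (t=2,i=10, bit23=1)
  nb #.##.: next=.  (t=0,i=8, bit22=0)
  nb #.#.#: next=.  (t=0,i=0, bit21=0)
  nb #.#..: next=#  (t=0,i=2, bit20=1)
  nb #..##: next=#  (t=0,i=4, bit19=1)
  nb #..#.: next=.  (t=1,i=6, bit18=0)
  nb #...#: next=.  (t=5,i=10, bit17=0)
  nb #....: next=.  (t=1,i=9, bit16=0)
  nb .####: next=#  (t=2,i=11, bit15=1)
  nb .###.: next=#  (t=1,i=3, bit14=1)
  nb .##.#: next=.  (t=0,i=6, bit13=0)
  nb .##..: next=#  (t=4,i=4, bit12=1)
  nb .#.##: next=#  (t=2,i=9, bit11=1)
  nb .#.#.: next=.  (t=0,i=1, bit10=0)
  nb .#..#: next=#  (t=0,i=3, bit9=1)
  nb .#...: next=#  (t=1,i=8, bit8=1)
  nb ..###: next=#  (t=1,i=2, bit7=1)
  nb ..##.: next=.  (t=0,i=5, bit6=0)
  nb ..#.#: next=#  (t=2,i=8, bit5=1)
  nb ..#..: next=.  (t=1,i=7, bit4=0)
  nb ...##: next=#  (t=1,i=1, bit3=1)
  nb ...#.: next=.  (t=3,i=2, bit2=0)
  nb ....#: next=#  (t=1,i=0, bit1=1)
  nb .....: next=#  (t=1,i=10, bit0=1)
  bits 00101010100110001101101110101011 = 714660779

714660779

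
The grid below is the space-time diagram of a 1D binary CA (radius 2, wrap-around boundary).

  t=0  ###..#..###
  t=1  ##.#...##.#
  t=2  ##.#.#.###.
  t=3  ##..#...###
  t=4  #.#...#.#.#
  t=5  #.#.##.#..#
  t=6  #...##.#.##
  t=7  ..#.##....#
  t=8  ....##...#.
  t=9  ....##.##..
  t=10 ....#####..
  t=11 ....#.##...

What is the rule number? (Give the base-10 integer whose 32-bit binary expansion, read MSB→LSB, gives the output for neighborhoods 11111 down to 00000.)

  [31] ##### => #  t=0,i=0
  [30] ####. => #  t=0,i=1
  [29] ###.# => #  t=1,i=1
  [28] ###.. => .  t=0,i=2
  [27] ##.## => #  t=1,i=9
  [26] ##.#. => .  t=1,i=2
  [25] ##..# => #  t=0,i=3
  [24] ##... => .  t=6,i=1
  [23] #.### => .  t=1,i=10
  [22] #.##. => #  t=2,i=0
  [21] #.#.# => .  t=2,i=3
  [20] #.#.. => #  t=1,i=3
  [19] #..## => #  t=0,i=7
  [18] #..#. => .  t=0,i=4
  [17] #...# => #  t=1,i=5
  [16] #.... => .  t=7,i=7
  [15] .#### => .  t=0,i=9
  [14] .###. => #  t=1,i=0
  [13] .##.# => #  t=1,i=8
  [12] .##.. => #  t=7,i=5
  [11] .#.## => .  t=2,i=6
  [10] .#.#. => #  t=2,i=4
  [9] .#..# => .  t=0,i=6
  [8] .#... => .  t=1,i=4
  [7] ..### => #  t=0,i=8
  [6] ..##. => #  t=1,i=7
  [5] ..#.# => .  t=4,i=6
  [4] ..#.. => .  t=0,i=5
  [3] ...## => .  t=1,i=6
  [2] ...#. => #  t=4,i=5
  [1] ....# => .  t=7,i=8
  [0] ..... => .  t=8,i=1
  bits 11101010010110100111010011000100 = 3931796676

3931796676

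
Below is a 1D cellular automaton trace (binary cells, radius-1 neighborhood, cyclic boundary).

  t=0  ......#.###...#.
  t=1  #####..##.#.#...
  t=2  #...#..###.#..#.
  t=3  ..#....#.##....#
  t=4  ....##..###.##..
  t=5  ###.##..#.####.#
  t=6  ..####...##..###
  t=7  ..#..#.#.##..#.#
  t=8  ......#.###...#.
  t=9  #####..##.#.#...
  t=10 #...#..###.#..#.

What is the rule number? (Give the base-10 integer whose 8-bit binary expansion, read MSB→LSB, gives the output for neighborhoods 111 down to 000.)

105

  nb ###: next=.  (t=0,i=9, bit7=0)
  nb ##.: next=#  (t=0,i=10, bit6=1)
  nb #.#: next=#  (t=0,i=7, bit5=1)
  nb #..: next=.  (t=0,i=11, bit4=0)
  nb .##: next=#  (t=0,i=8, bit3=1)
  nb .#.: next=.  (t=0,i=6, bit2=0)
  nb ..#: next=.  (t=0,i=5, bit1=0)
  nb ...: next=#  (t=0,i=0, bit0=1)
  bits 01101001 = 105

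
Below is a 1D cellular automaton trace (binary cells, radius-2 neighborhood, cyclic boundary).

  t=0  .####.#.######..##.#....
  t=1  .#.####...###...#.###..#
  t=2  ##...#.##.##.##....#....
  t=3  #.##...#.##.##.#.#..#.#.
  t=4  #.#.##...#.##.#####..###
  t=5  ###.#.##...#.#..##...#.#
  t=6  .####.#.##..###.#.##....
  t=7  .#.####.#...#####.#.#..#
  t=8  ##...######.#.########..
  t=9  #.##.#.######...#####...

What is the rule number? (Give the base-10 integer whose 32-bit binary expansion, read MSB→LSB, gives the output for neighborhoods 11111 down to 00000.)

  ##### -> #   bit 31 = 1  t=0,i=10
  ####. -> #   bit 30 = 1  t=0,i=3
  ###.# -> #   bit 29 = 1  t=0,i=4
  ###.. -> .   bit 28 = 0  t=0,i=13
  ##.## -> #   bit 27 = 1  t=2,i=9
  ##.#. -> #   bit 26 = 1  t=0,i=5
  ##..# -> .   bit 25 = 0  t=0,i=14
  ##... -> #   bit 24 = 1  t=1,i=7
  #.### -> .   bit 23 = 0  t=0,i=8
  #.##. -> #   bit 22 = 1  t=2,i=7
  #.#.# -> #   bit 21 = 1  t=0,i=6
  #.#.. -> #   bit 20 = 1  t=0,i=19
  #..## -> .   bit 19 = 0  t=0,i=15
  #..#. -> .   bit 18 = 0  t=1,i=22
  #...# -> #   bit 17 = 1  t=1,i=8
  #.... -> .   bit 16 = 0  t=0,i=21
  .#### -> .   bit 15 = 0  t=0,i=2
  .###. -> #   bit 14 = 1  t=1,i=11
  .##.# -> .   bit 13 = 0  t=0,i=17
  .##.. -> .   bit 12 = 0  t=2,i=1
  .#.## -> .   bit 11 = 0  t=0,i=7
  .#.#. -> #   bit 10 = 1  t=1,i=0
  .#..# -> #   bit 9 = 1  t=3,i=18
  .#... -> #   bit 8 = 1  t=0,i=20
  ..### -> #   bit 7 = 1  t=0,i=1
  ..##. -> #   bit 6 = 1  t=0,i=16
  ..#.# -> .   bit 5 = 0  t=1,i=16
  ..#.. -> .   bit 4 = 0  t=2,i=19
  ...## -> .   bit 3 = 0  t=0,i=0
  ...#. -> .   bit 2 = 0  t=1,i=15
  ....# -> #   bit 1 = 1  t=0,i=23
  ..... -> .   bit 0 = 0  t=0,i=22
  bits 11101101011100100100011111000010 = 3983689666

3983689666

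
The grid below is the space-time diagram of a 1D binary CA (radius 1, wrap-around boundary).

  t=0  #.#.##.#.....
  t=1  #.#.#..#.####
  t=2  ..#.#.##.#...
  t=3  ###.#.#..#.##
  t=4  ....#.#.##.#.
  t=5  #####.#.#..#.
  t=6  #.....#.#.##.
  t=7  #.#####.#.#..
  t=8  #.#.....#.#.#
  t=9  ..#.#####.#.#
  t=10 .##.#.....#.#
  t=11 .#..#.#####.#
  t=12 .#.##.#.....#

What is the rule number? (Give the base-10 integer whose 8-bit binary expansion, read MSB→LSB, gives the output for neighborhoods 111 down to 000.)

  ### -> .   bit 7 = 0  t=1,i=10
  ##. -> .   bit 6 = 0  t=0,i=5
  #.# -> .   bit 5 = 0  t=0,i=1
  #.. -> .   bit 4 = 0  t=0,i=8
  .## -> #   bit 3 = 1  t=0,i=4
  .#. -> #   bit 2 = 1  t=0,i=0
  ..# -> #   bit 1 = 1  t=0,i=12
  ... -> #   bit 0 = 1  t=0,i=9
  bits 00001111 = 15

15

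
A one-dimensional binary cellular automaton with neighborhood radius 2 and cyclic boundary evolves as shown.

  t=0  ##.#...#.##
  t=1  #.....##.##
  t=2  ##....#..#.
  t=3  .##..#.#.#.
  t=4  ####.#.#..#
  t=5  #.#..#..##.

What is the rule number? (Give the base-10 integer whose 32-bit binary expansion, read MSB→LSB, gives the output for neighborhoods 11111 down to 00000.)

  #####|.  b31=0 t=4,i=1
  ####.|#  b30=1 t=0,i=0
  ###.#|.  b29=0 t=0,i=1
  ###..|#  b28=1 t=1,i=0
  ##.##|.  b27=0 t=1,i=8
  ##.#.|.  b26=0 t=0,i=2
  ##..#|#  b25=1 t=3,i=3
  ##...|#  b24=1 t=1,i=1
  #.###|#  b23=1 t=0,i=9
  #.##.|.  b22=0 t=2,i=0
  #.#.#|#  b21=1 t=3,i=7
  #.#..|.  b20=0 t=0,i=3
  #..##|#  b19=1 t=3,i=0
  #..#.|.  b18=0 t=2,i=8
  #...#|.  b17=0 t=0,i=5
  #....|.  b16=0 t=1,i=2
  .####|#  b15=1 t=0,i=10
  .###.|.  b14=0 t=1,i=10
  .##.#|.  b13=0 t=1,i=7
  .##..|#  b12=1 t=2,i=1
  .#.##|.  b11=0 t=0,i=8
  .#.#.|.  b10=0 t=3,i=6
  .#..#|#  b9=1 t=2,i=7
  .#...|.  b8=0 t=0,i=4
  ..###|.  b7=0 t=4,i=10
  ..##.|#  b6=1 t=1,i=6
  ..#.#|#  b5=1 t=0,i=7
  ..#..|.  b4=0 t=2,i=6
  ...##|.  b3=0 t=1,i=5
  ...#.|#  b2=1 t=0,i=6
  ....#|.  b1=0 t=1,i=4
  .....|.  b0=0 t=1,i=3
  bits 01010011101010001001001001100100 = 1403556452

1403556452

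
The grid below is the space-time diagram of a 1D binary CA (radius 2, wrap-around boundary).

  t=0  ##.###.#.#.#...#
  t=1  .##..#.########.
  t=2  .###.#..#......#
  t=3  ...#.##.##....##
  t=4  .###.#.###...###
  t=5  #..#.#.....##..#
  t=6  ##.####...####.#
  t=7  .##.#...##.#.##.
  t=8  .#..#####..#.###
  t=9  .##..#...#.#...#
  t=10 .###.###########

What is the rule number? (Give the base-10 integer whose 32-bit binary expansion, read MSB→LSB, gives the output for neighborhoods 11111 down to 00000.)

712152956

  ##### -> .   bit 31 = 0  t=1,i=9
  ####. -> .   bit 30 = 0  t=1,i=13
  ###.# -> #   bit 29 = 1  t=0,i=1
  ###.. -> .   bit 28 = 0  t=1,i=14
  ##.## -> #   bit 27 = 1  t=0,i=2
  ##.#. -> .   bit 26 = 0  t=0,i=6
  ##..# -> #   bit 25 = 1  t=1,i=3
  ##... -> .   bit 24 = 0  t=3,i=0
  #.### -> .   bit 23 = 0  t=0,i=3
  #.##. -> #   bit 22 = 1  t=3,i=5
  #.#.# -> #   bit 21 = 1  t=0,i=7
  #.#.. -> #   bit 20 = 1  t=0,i=11
  #..## -> .   bit 19 = 0  t=1,i=0
  #..#. -> .   bit 18 = 0  t=1,i=4
  #...# -> #   bit 17 = 1  t=0,i=13
  #.... -> .   bit 16 = 0  t=2,i=10
  .#### -> #   bit 15 = 1  t=1,i=8
  .###. -> .   bit 14 = 0  t=0,i=0
  .##.# -> .   bit 13 = 0  t=3,i=6
  .##.. -> #   bit 12 = 1  t=1,i=2
  .#.## -> .   bit 11 = 0  t=1,i=6
  .#.#. -> #   bit 10 = 1  t=0,i=8
  .#..# -> #   bit 9 = 1  t=2,i=6
  .#... -> #   bit 8 = 1  t=0,i=12
  ..### -> .   bit 7 = 0  t=0,i=15
  ..##. -> #   bit 6 = 1  t=1,i=1
  ..#.# -> #   bit 5 = 1  t=1,i=5
  ..#.. -> #   bit 4 = 1  t=2,i=8
  ...## -> #   bit 3 = 1  t=0,i=14
  ...#. -> #   bit 2 = 1  t=2,i=14
  ....# -> .   bit 1 = 0  t=2,i=13
  ..... -> .   bit 0 = 0  t=2,i=11
  bits 00101010011100101001011101111100 = 712152956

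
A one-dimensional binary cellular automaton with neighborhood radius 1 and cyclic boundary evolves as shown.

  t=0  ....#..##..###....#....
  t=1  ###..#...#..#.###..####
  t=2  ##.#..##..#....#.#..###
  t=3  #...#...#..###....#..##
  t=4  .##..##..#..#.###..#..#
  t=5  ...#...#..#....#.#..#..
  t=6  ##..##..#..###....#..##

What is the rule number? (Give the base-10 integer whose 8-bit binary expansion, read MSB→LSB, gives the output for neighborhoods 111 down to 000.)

  nb ###: next=#  (t=0,i=12, bit7=1)
  nb ##.: next=.  (t=0,i=8, bit6=0)
  nb #.#: next=.  (t=1,i=13, bit5=0)
  nb #..: next=#  (t=0,i=5, bit4=1)
  nb .##: next=.  (t=0,i=7, bit3=0)
  nb .#.: next=.  (t=0,i=4, bit2=0)
  nb ..#: next=.  (t=0,i=3, bit1=0)
  nb ...: next=#  (t=0,i=0, bit0=1)
  bits 10010001 = 145

145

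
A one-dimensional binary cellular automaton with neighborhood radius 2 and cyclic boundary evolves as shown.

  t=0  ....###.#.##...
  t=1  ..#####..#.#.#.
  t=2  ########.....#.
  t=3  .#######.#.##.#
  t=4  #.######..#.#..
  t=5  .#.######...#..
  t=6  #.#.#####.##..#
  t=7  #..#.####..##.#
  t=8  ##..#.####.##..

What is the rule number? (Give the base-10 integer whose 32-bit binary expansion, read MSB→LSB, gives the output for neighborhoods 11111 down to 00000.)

  nb #####: next=#  (t=1,i=4, bit31=1)
  nb ####.: next=#  (t=1,i=5, bit30=1)
  nb ###.#: next=#  (t=0,i=6, bit29=1)
  nb ###..: next=#  (t=1,i=6, bit28=1)
  nb ##.##: next=.  (t=6,i=9, bit27=0)
  nb ##.#.: next=.  (t=0,i=7, bit26=0)
  nb ##..#: next=#  (t=1,i=7, bit25=1)
  nb ##...: next=.  (t=0,i=12, bit24=0)
  nb #.###: next=.  (t=2,i=0, bit23=0)
  nb #.##.: next=.  (t=0,i=10, bit22=0)
  nb #.#.#: next=.  (t=0,i=8, bit21=0)
  nb #.#..: next=#  (t=1,i=13, bit20=1)
  nb #..##: next=.  (t=6,i=13, bit19=0)
  nb #..#.: next=.  (t=1,i=8, bit18=0)
  nb #...#: next=#  (t=1,i=0, bit17=1)
  nb #....: next=#  (t=0,i=13, bit16=1)
  nb .####: next=#  (t=1,i=3, bit15=1)
  nb .###.: next=#  (t=0,i=5, bit14=1)
  nb .##.#: next=#  (t=3,i=12, bit13=1)
  nb .##..: next=#  (t=0,i=11, bit12=1)
  nb .#.##: next=#  (t=0,i=9, bit11=1)
  nb .#.#.: next=.  (t=1,i=10, bit10=0)
  nb .#..#: next=.  (t=4,i=13, bit9=0)
  nb .#...: next=.  (t=1,i=14, bit8=0)
  nb ..###: next=#  (t=0,i=4, bit7=1)
  nb ..##.: next=#  (t=6,i=14, bit6=1)
  nb ..#.#: next=.  (t=1,i=9, bit5=0)
  nb ..#..: next=.  (t=5,i=12, bit4=0)
  nb ...##: next=#  (t=0,i=3, bit3=1)
  nb ...#.: next=#  (t=2,i=12, bit2=1)
  nb ....#: next=#  (t=0,i=2, bit1=1)
  nb .....: next=.  (t=0,i=0, bit0=0)
  bits 11110010000100111111100011001110 = 4061395150

4061395150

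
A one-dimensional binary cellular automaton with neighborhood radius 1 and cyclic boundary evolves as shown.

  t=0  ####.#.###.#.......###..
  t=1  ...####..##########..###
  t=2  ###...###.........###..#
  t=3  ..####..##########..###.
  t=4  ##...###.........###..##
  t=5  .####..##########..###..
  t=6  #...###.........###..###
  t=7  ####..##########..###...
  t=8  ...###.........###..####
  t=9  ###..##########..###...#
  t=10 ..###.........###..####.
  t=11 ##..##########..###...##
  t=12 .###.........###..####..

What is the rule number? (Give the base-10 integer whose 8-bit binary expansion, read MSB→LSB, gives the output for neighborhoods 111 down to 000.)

  nb ###: next=.  (t=0,i=1, bit7=0)
  nb ##.: next=#  (t=0,i=3, bit6=1)
  nb #.#: next=#  (t=0,i=4, bit5=1)
  nb #..: next=#  (t=0,i=12, bit4=1)
  nb .##: next=.  (t=0,i=0, bit3=0)
  nb .#.: next=#  (t=0,i=5, bit2=1)
  nb ..#: next=#  (t=0,i=18, bit1=1)
  nb ...: next=#  (t=0,i=13, bit0=1)
  bits 01110111 = 119

119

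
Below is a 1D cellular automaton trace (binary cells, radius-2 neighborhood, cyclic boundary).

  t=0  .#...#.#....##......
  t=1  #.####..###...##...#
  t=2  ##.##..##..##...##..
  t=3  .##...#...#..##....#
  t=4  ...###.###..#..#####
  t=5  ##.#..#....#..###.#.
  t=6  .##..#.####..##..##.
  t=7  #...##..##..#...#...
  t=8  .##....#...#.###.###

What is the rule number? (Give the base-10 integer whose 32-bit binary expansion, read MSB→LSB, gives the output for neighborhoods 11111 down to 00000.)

1294967206

  nb #####: next=.  (t=4,i=17, bit31=0)
  nb ####.: next=#  (t=1,i=4, bit30=1)
  nb ###.#: next=.  (t=4,i=5, bit29=0)
  nb ###..: next=.  (t=1,i=5, bit28=0)
  nb ##.##: next=#  (t=1,i=1, bit27=1)
  nb ##.#.: next=#  (t=5,i=2, bit26=1)
  nb ##..#: next=.  (t=1,i=6, bit25=0)
  nb ##...: next=#  (t=0,i=14, bit24=1)
  nb #.###: next=.  (t=1,i=2, bit23=0)
  nb #.##.: next=.  (t=2,i=3, bit22=0)
  nb #.#.#: next=#  (t=5,i=18, bit21=1)
  nb #.#..: next=.  (t=0,i=7, bit20=0)
  nb #..##: next=#  (t=1,i=7, bit19=1)
  nb #..#.: next=#  (t=4,i=11, bit18=1)
  nb #...#: next=#  (t=0,i=3, bit17=1)
  nb #....: next=#  (t=0,i=9, bit16=1)
  nb .####: next=#  (t=1,i=3, bit15=1)
  nb .###.: next=.  (t=1,i=9, bit14=0)
  nb .##.#: next=#  (t=1,i=0, bit13=1)
  nb .##..: next=.  (t=0,i=13, bit12=0)
  nb .#.##: next=.  (t=3,i=0, bit11=0)
  nb .#.#.: next=.  (t=0,i=6, bit10=0)
  nb .#..#: next=.  (t=3,i=11, bit9=0)
  nb .#...: next=#  (t=0,i=2, bit8=1)
  nb ..###: next=#  (t=1,i=8, bit7=1)
  nb ..##.: next=.  (t=0,i=12, bit6=0)
  nb ..#.#: next=#  (t=0,i=5, bit5=1)
  nb ..#..: next=.  (t=0,i=1, bit4=0)
  nb ...##: next=.  (t=0,i=11, bit3=0)
  nb ...#.: next=#  (t=0,i=0, bit2=1)
  nb ....#: next=#  (t=0,i=10, bit1=1)
  nb .....: next=.  (t=0,i=16, bit0=0)
  bits 01001101001011111010000110100110 = 1294967206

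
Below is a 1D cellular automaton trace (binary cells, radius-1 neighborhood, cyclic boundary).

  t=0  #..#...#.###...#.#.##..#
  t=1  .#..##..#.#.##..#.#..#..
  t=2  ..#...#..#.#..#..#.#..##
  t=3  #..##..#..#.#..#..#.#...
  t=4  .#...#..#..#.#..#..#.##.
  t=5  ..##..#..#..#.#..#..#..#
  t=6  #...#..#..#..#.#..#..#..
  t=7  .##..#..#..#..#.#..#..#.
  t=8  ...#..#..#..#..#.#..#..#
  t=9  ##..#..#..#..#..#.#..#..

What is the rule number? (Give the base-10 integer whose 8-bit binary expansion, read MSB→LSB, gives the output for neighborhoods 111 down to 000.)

177

  ###|#  b7=1 t=0,i=10
  ##.|.  b6=0 t=0,i=0
  #.#|#  b5=1 t=0,i=8
  #..|#  b4=1 t=0,i=1
  .##|.  b3=0 t=0,i=9
  .#.|.  b2=0 t=0,i=3
  ..#|.  b1=0 t=0,i=2
  ...|#  b0=1 t=0,i=5
  bits 10110001 = 177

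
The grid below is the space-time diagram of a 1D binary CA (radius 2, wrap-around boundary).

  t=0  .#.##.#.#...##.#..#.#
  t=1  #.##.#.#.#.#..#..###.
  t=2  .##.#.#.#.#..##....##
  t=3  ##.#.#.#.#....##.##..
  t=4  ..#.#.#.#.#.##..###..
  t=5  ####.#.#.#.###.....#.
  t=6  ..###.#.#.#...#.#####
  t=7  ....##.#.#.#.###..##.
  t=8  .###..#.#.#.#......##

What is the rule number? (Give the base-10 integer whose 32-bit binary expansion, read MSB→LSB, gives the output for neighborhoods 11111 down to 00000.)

3980664127

  [31] ##### => #  t=6,i=18
  [30] ####. => #  t=5,i=2
  [29] ###.# => #  t=1,i=19
  [28] ###.. => .  t=4,i=18
  [27] ##.## => #  t=2,i=0
  [26] ##.#. => #  t=0,i=5
  [25] ##..# => .  t=3,i=19
  [24] ##... => #  t=2,i=15
  [23] #.### => .  t=5,i=0
  [22] #.##. => #  t=0,i=3
  [21] #.#.# => .  t=0,i=1
  [20] #.#.. => .  t=0,i=8
  [19] #..## => .  t=1,i=16
  [18] #..#. => #  t=0,i=17
  [17] #...# => .  t=0,i=10
  [16] #.... => .  t=2,i=16
  [15] .#### => .  t=5,i=1
  [14] .###. => .  t=1,i=18
  [13] .##.# => .  t=0,i=4
  [12] .##.. => #  t=2,i=14
  [11] .#.## => #  t=0,i=2
  [10] .#.#. => #  t=0,i=0
  [9] .#..# => .  t=0,i=16
  [8] .#... => #  t=0,i=9
  [7] ..### => .  t=1,i=17
  [6] ..##. => .  t=0,i=12
  [5] ..#.# => #  t=0,i=18
  [4] ..#.. => #  t=1,i=14
  [3] ...## => #  t=0,i=11
  [2] ...#. => #  t=4,i=1
  [1] ....# => #  t=2,i=17
  [0] ..... => #  t=5,i=16
  bits 11101101010001000001110100111111 = 3980664127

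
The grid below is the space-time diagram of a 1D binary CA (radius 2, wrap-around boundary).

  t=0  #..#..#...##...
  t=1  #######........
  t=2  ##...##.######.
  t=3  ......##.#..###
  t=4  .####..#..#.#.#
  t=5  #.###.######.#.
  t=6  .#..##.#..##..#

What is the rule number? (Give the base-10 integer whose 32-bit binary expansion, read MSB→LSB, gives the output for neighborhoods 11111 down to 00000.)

2013638323

  ##### -> .   bit 31 = 0  t=1,i=2
  ####. -> #   bit 30 = 1  t=1,i=5
  ###.# -> #   bit 29 = 1  t=2,i=13
  ###.. -> #   bit 28 = 1  t=1,i=6
  ##.## -> #   bit 27 = 1  t=2,i=7
  ##.#. -> .   bit 26 = 0  t=3,i=8
  ##..# -> .   bit 25 = 0  t=4,i=5
  ##... -> .   bit 24 = 0  t=0,i=12
  #.### -> .   bit 23 = 0  t=2,i=8
  #.##. -> .   bit 22 = 0  t=2,i=0
  #.#.# -> .   bit 21 = 0  t=4,i=12
  #.#.. -> .   bit 20 = 0  t=3,i=9
  #..## -> .   bit 19 = 0  t=3,i=11
  #..#. -> #   bit 18 = 1  t=0,i=2
  #...# -> .   bit 17 = 0  t=0,i=8
  #.... -> #   bit 16 = 1  t=1,i=8
  .#### -> #   bit 15 = 1  t=1,i=1
  .###. -> .   bit 14 = 0  t=3,i=13
  .##.# -> #   bit 13 = 1  t=2,i=6
  .##.. -> .   bit 12 = 0  t=0,i=11
  .#.## -> #   bit 11 = 1  t=4,i=0
  .#.#. -> #   bit 10 = 1  t=4,i=11
  .#..# -> #   bit 9 = 1  t=0,i=1
  .#... -> .   bit 8 = 0  t=0,i=7
  ..### -> #   bit 7 = 1  t=1,i=0
  ..##. -> .   bit 6 = 0  t=0,i=10
  ..#.# -> #   bit 5 = 1  t=4,i=10
  ..#.. -> #   bit 4 = 1  t=0,i=0
  ...## -> .   bit 3 = 0  t=0,i=9
  ...#. -> .   bit 2 = 0  t=0,i=14
  ....# -> #   bit 1 = 1  t=1,i=13
  ..... -> #   bit 0 = 1  t=1,i=9
  bits 01111000000001011010111010110011 = 2013638323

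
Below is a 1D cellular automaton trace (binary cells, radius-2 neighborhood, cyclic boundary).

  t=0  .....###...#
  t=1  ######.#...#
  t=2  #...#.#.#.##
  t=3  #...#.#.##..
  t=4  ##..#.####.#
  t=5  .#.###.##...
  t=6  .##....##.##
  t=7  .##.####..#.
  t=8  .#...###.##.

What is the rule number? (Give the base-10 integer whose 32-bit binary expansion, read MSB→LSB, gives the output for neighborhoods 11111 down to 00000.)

  #####|.  b31=0 t=1,i=1
  ####.|#  b30=1 t=1,i=4
  ###.#|.  b29=0 t=1,i=5
  ###..|#  b28=1 t=0,i=7
  ##.##|.  b27=0 t=4,i=10
  ##.#.|#  b26=1 t=1,i=6
  ##..#|.  b25=0 t=3,i=10
  ##...|.  b24=0 t=0,i=8
  #.###|.  b23=0 t=2,i=10
  #.##.|#  b22=1 t=3,i=8
  #.#.#|#  b21=1 t=2,i=6
  #.#..|.  b20=0 t=1,i=7
  #..##|.  b19=0 t=7,i=0
  #..#.|#  b18=1 t=3,i=11
  #...#|.  b17=0 t=0,i=9
  #....|#  b16=1 t=0,i=1
  .####|#  b15=1 t=1,i=0
  .###.|.  b14=0 t=0,i=6
  .##.#|.  b13=0 t=6,i=8
  .##..|#  b12=1 t=3,i=9
  .#.##|#  b11=1 t=2,i=9
  .#.#.|.  b10=0 t=2,i=5
  .#..#|.  b9=0 t=7,i=11
  .#...|#  b8=1 t=0,i=0
  ..###|#  b7=1 t=0,i=5
  ..##.|#  b6=1 t=6,i=7
  ..#.#|#  b5=1 t=2,i=4
  ..#..|#  b4=1 t=0,i=11
  ...##|#  b3=1 t=0,i=4
  ...#.|.  b2=0 t=0,i=10
  ....#|#  b1=1 t=0,i=3
  .....|#  b0=1 t=0,i=2
  bits 01010100011001011001100111111011 = 1415944699

1415944699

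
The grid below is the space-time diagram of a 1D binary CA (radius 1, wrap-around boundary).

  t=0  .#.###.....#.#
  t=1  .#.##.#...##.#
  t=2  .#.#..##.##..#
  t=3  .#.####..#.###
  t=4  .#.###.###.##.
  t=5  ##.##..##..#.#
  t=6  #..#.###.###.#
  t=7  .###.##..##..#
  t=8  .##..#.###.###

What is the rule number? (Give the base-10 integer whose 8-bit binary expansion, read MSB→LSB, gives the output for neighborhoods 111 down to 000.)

158

  nb ###: next=#  (t=0,i=4, bit7=1)
  nb ##.: next=.  (t=0,i=5, bit6=0)
  nb #.#: next=.  (t=0,i=0, bit5=0)
  nb #..: next=#  (t=0,i=6, bit4=1)
  nb .##: next=#  (t=0,i=3, bit3=1)
  nb .#.: next=#  (t=0,i=1, bit2=1)
  nb ..#: next=#  (t=0,i=10, bit1=1)
  nb ...: next=.  (t=0,i=7, bit0=0)
  bits 10011110 = 158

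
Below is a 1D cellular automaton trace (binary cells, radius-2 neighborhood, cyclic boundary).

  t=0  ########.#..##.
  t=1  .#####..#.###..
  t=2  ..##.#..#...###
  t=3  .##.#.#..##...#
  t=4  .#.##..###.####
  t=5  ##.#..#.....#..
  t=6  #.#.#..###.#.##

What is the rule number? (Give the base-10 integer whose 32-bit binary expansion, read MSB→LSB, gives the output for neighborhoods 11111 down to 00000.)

  nb #####: next=#  (t=0,i=2, bit31=1)
  nb ####.: next=.  (t=0,i=6, bit30=0)
  nb ###.#: next=.  (t=0,i=7, bit29=0)
  nb ###..: next=#  (t=1,i=5, bit28=1)
  nb ##.##: next=.  (t=0,i=14, bit27=0)
  nb ##.#.: next=#  (t=0,i=8, bit26=1)
  nb ##..#: next=.  (t=1,i=6, bit25=0)
  nb ##...: next=#  (t=1,i=13, bit24=1)
  nb #.###: next=.  (t=0,i=0, bit23=0)
  nb #.##.: next=#  (t=3,i=1, bit22=1)
  nb #.#.#: next=#  (t=3,i=4, bit21=1)
  nb #.#..: next=.  (t=0,i=9, bit20=0)
  nb #..##: next=#  (t=0,i=11, bit19=1)
  nb #..#.: next=.  (t=1,i=7, bit18=0)
  nb #...#: next=#  (t=1,i=14, bit17=1)
  nb #....: next=#  (t=5,i=8, bit16=1)
  nb .####: next=#  (t=0,i=1, bit15=1)
  nb .###.: next=.  (t=1,i=11, bit14=0)
  nb .##.#: next=.  (t=0,i=13, bit13=0)
  nb .##..: next=.  (t=3,i=10, bit12=0)
  nb .#.##: next=.  (t=1,i=9, bit11=0)
  nb .#.#.: next=.  (t=3,i=5, bit10=0)
  nb .#..#: next=#  (t=0,i=10, bit9=1)
  nb .#...: next=#  (t=2,i=9, bit8=1)
  nb ..###: next=.  (t=1,i=1, bit7=0)
  nb ..##.: next=#  (t=0,i=12, bit6=1)
  nb ..#.#: next=#  (t=1,i=8, bit5=1)
  nb ..#..: next=.  (t=2,i=8, bit4=0)
  nb ...##: next=.  (t=1,i=0, bit3=0)
  nb ...#.: next=#  (t=3,i=13, bit2=1)
  nb ....#: next=.  (t=5,i=10, bit1=0)
  nb .....: next=#  (t=5,i=9, bit0=1)
  bits 10010101011010111000001101100101 = 2506851173

2506851173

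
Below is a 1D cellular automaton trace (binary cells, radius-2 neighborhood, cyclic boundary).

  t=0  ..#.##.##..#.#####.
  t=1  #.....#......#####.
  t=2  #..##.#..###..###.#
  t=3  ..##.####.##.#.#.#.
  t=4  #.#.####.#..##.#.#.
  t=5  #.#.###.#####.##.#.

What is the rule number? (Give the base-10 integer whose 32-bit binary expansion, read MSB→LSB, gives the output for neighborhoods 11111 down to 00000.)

  nb #####: next=#  (t=0,i=15, bit31=1)
  nb ####.: next=#  (t=0,i=16, bit30=1)
  nb ###.#: next=.  (t=1,i=17, bit29=0)
  nb ###..: next=#  (t=0,i=17, bit28=1)
  nb ##.##: next=#  (t=0,i=6, bit27=1)
  nb ##.#.: next=#  (t=1,i=18, bit26=1)
  nb ##..#: next=.  (t=0,i=9, bit25=0)
  nb ##...: next=.  (t=0,i=18, bit24=0)
  nb #.###: next=#  (t=0,i=13, bit23=1)
  nb #.##.: next=.  (t=0,i=4, bit22=0)
  nb #.#.#: next=#  (t=3,i=13, bit21=1)
  nb #.#..: next=#  (t=1,i=0, bit20=1)
  nb #..##: next=#  (t=2,i=2, bit19=1)
  nb #..#.: next=.  (t=0,i=10, bit18=0)
  nb #...#: next=#  (t=0,i=0, bit17=1)
  nb #....: next=.  (t=1,i=2, bit16=0)
  nb .####: next=#  (t=0,i=14, bit15=1)
  nb .###.: next=#  (t=2,i=10, bit14=1)
  nb .##.#: next=.  (t=0,i=5, bit13=0)
  nb .##..: next=.  (t=0,i=8, bit12=0)
  nb .#.##: next=.  (t=0,i=3, bit11=0)
  nb .#.#.: next=.  (t=3,i=14, bit10=0)
  nb .#..#: next=#  (t=2,i=7, bit9=1)
  nb .#...: next=.  (t=1,i=1, bit8=0)
  nb ..###: next=.  (t=1,i=13, bit7=0)
  nb ..##.: next=#  (t=2,i=3, bit6=1)
  nb ..#.#: next=.  (t=0,i=2, bit5=0)
  nb ..#..: next=#  (t=1,i=6, bit4=1)
  nb ...##: next=.  (t=1,i=12, bit3=0)
  nb ...#.: next=.  (t=0,i=1, bit2=0)
  nb ....#: next=#  (t=1,i=4, bit1=1)
  nb .....: next=#  (t=1,i=3, bit0=1)
  bits 11011100101110101100001001010011 = 3703226963

3703226963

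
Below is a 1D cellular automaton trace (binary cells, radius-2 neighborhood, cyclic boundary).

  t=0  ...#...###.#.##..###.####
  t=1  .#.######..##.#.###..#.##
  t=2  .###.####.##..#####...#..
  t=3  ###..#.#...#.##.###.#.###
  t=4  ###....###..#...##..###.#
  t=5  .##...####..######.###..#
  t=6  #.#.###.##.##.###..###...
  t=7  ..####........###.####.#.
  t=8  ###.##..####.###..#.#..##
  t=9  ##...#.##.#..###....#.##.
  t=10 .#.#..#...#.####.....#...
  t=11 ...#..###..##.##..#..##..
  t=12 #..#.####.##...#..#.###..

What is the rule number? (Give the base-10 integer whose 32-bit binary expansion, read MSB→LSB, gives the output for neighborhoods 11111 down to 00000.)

  nb #####: next=#  (t=1,i=5, bit31=1)
  nb ####.: next=#  (t=0,i=23, bit30=1)
  nb ###.#: next=.  (t=0,i=9, bit29=0)
  nb ###..: next=#  (t=0,i=24, bit28=1)
  nb ##.##: next=.  (t=0,i=20, bit27=0)
  nb ##.#.: next=.  (t=0,i=10, bit26=0)
  nb ##..#: next=.  (t=0,i=15, bit25=0)
  nb ##...: next=.  (t=0,i=0, bit24=0)
  nb #.###: next=#  (t=0,i=21, bit23=1)
  nb #.##.: next=.  (t=0,i=13, bit22=0)
  nb #.#.#: next=#  (t=0,i=11, bit21=1)
  nb #.#..: next=#  (t=3,i=7, bit20=1)
  nb #..##: next=#  (t=0,i=16, bit19=1)
  nb #..#.: next=.  (t=1,i=20, bit18=0)
  nb #...#: next=#  (t=0,i=1, bit17=1)
  nb #....: next=.  (t=4,i=4, bit16=0)
  nb .####: next=.  (t=0,i=22, bit15=0)
  nb .###.: next=#  (t=0,i=8, bit14=1)
  nb .##.#: next=.  (t=1,i=12, bit13=0)
  nb .##..: next=#  (t=0,i=14, bit12=1)
  nb .#.##: next=#  (t=0,i=12, bit11=1)
  nb .#.#.: next=.  (t=3,i=6, bit10=0)
  nb .#..#: next=.  (t=8,i=21, bit9=0)
  nb .#...: next=#  (t=0,i=4, bit8=1)
  nb ..###: next=#  (t=0,i=7, bit7=1)
  nb ..##.: next=#  (t=1,i=11, bit6=1)
  nb ..#.#: next=.  (t=1,i=21, bit5=0)
  nb ..#..: next=#  (t=0,i=3, bit4=1)
  nb ...##: next=#  (t=0,i=6, bit3=1)
  nb ...#.: next=.  (t=0,i=2, bit2=0)
  nb ....#: next=.  (t=4,i=5, bit1=0)
  nb .....: next=#  (t=7,i=8, bit0=1)
  bits 11010000101110100101100111011001 = 3501873625

3501873625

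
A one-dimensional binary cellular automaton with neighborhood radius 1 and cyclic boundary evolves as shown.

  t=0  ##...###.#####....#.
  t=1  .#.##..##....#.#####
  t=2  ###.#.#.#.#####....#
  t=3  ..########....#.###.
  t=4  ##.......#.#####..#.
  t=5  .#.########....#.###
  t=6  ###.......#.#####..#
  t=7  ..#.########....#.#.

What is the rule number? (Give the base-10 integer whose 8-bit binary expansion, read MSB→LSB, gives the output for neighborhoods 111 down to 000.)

103

  [7] ### => .  t=0,i=6
  [6] ##. => #  t=0,i=1
  [5] #.# => #  t=0,i=8
  [4] #.. => .  t=0,i=2
  [3] .## => .  t=0,i=0
  [2] .#. => #  t=0,i=18
  [1] ..# => #  t=0,i=4
  [0] ... => #  t=0,i=3
  bits 01100111 = 103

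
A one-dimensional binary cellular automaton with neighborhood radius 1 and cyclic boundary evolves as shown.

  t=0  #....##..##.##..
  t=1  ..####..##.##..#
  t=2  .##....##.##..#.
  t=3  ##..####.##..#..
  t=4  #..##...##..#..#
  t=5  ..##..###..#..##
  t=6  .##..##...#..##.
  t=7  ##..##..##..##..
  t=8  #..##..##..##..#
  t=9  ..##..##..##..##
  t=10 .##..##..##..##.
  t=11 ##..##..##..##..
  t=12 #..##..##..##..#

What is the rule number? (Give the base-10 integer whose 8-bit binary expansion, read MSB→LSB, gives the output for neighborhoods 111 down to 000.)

  [7] ### => .  t=1,i=3
  [6] ##. => .  t=0,i=6
  [5] #.# => #  t=0,i=11
  [4] #.. => .  t=0,i=1
  [3] .## => #  t=0,i=5
  [2] .#. => .  t=0,i=0
  [1] ..# => #  t=0,i=4
  [0] ... => #  t=0,i=2
  bits 00101011 = 43

43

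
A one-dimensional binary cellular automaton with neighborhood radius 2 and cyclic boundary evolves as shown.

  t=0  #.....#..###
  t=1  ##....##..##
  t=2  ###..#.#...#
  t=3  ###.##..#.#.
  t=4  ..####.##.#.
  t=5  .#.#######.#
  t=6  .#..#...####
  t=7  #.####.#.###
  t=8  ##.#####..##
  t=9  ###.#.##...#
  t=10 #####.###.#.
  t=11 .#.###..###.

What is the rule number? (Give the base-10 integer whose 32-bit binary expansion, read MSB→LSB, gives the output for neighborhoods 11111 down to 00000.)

2103751480

  #####|.  b31=0 t=5,i=5
  ####.|#  b30=1 t=0,i=11
  ###.#|#  b29=1 t=3,i=2
  ###..|#  b28=1 t=0,i=0
  ##.##|#  b27=1 t=3,i=3
  ##.#.|#  b26=1 t=4,i=9
  ##..#|.  b25=0 t=1,i=8
  ##...|#  b24=1 t=0,i=1
  #.###|.  b23=0 t=3,i=0
  #.##.|#  b22=1 t=3,i=4
  #.#.#|#  b21=1 t=3,i=10
  #.#..|.  b20=0 t=2,i=7
  #..##|.  b19=0 t=0,i=8
  #..#.|#  b18=1 t=2,i=4
  #...#|.  b17=0 t=2,i=9
  #....|.  b16=0 t=0,i=2
  .####|#  b15=1 t=0,i=10
  .###.|.  b14=0 t=3,i=1
  .##.#|#  b13=1 t=4,i=8
  .##..|#  b12=1 t=1,i=7
  .#.##|.  b11=0 t=3,i=11
  .#.#.|.  b10=0 t=2,i=6
  .#..#|#  b9=1 t=0,i=7
  .#...|#  b8=1 t=2,i=8
  ..###|.  b7=0 t=0,i=9
  ..##.|.  b6=0 t=1,i=6
  ..#.#|#  b5=1 t=2,i=5
  ..#..|#  b4=1 t=0,i=6
  ...##|#  b3=1 t=1,i=5
  ...#.|.  b2=0 t=0,i=5
  ....#|.  b1=0 t=0,i=4
  .....|.  b0=0 t=0,i=3
  bits 01111101011001001011001100111000 = 2103751480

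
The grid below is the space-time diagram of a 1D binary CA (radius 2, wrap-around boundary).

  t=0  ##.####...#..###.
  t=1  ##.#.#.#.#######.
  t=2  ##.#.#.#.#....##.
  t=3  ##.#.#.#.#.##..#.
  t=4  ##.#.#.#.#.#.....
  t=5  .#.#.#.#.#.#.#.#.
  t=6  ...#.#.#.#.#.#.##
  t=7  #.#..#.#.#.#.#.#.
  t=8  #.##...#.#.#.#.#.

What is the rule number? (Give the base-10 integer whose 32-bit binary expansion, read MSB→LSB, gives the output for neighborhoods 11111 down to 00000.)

  nb #####: next=.  (t=1,i=11, bit31=0)
  nb ####.: next=#  (t=0,i=5, bit30=1)
  nb ###.#: next=#  (t=0,i=15, bit29=1)
  nb ###..: next=.  (t=0,i=6, bit28=0)
  nb ##.##: next=.  (t=0,i=2, bit27=0)
  nb ##.#.: next=.  (t=1,i=2, bit26=0)
  nb ##..#: next=.  (t=3,i=13, bit25=0)
  nb ##...: next=#  (t=0,i=7, bit24=1)
  nb #.###: next=#  (t=0,i=3, bit23=1)
  nb #.##.: next=#  (t=0,i=0, bit22=1)
  nb #.#.#: next=#  (t=1,i=3, bit21=1)
  nb #.#..: next=#  (t=2,i=9, bit20=1)
  nb #..##: next=#  (t=0,i=12, bit19=1)
  nb #..#.: next=.  (t=3,i=14, bit18=0)
  nb #...#: next=.  (t=0,i=8, bit17=0)
  nb #....: next=#  (t=2,i=11, bit16=1)
  nb .####: next=.  (t=0,i=4, bit15=0)
  nb .###.: next=#  (t=0,i=14, bit14=1)
  nb .##.#: next=#  (t=0,i=1, bit13=1)
  nb .##..: next=.  (t=3,i=12, bit12=0)
  nb .#.##: next=.  (t=1,i=8, bit11=0)
  nb .#.#.: next=.  (t=1,i=4, bit10=0)
  nb .#..#: next=#  (t=0,i=11, bit9=1)
  nb .#...: next=.  (t=2,i=10, bit8=0)
  nb ..###: next=#  (t=0,i=13, bit7=1)
  nb ..##.: next=.  (t=2,i=14, bit6=0)
  nb ..#.#: next=.  (t=3,i=15, bit5=0)
  nb ..#..: next=#  (t=0,i=10, bit4=1)
  nb ...##: next=.  (t=2,i=13, bit3=0)
  nb ...#.: next=#  (t=0,i=9, bit2=1)
  nb ....#: next=#  (t=2,i=12, bit1=1)
  nb .....: next=.  (t=4,i=14, bit0=0)
  bits 01100001111110010110001010010110 = 1643733654

1643733654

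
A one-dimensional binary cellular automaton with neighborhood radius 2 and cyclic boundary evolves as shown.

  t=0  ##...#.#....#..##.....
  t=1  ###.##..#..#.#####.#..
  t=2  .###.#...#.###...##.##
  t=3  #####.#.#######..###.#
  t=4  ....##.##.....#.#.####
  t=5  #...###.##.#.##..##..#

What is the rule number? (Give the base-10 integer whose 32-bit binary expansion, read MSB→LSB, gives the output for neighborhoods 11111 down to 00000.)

1032354661

  ##### -> .   bit 31 = 0  t=1,i=15
  ####. -> .   bit 30 = 0  t=1,i=16
  ###.# -> #   bit 29 = 1  t=1,i=2
  ###.. -> #   bit 28 = 1  t=2,i=13
  ##.## -> #   bit 27 = 1  t=1,i=3
  ##.#. -> #   bit 26 = 1  t=1,i=18
  ##..# -> .   bit 25 = 0  t=1,i=6
  ##... -> #   bit 24 = 1  t=0,i=2
  #.### -> #   bit 23 = 1  t=1,i=13
  #.##. -> .   bit 22 = 0  t=1,i=4
  #.#.# -> .   bit 21 = 0  t=3,i=6
  #.#.. -> .   bit 20 = 0  t=0,i=7
  #..## -> #   bit 19 = 1  t=0,i=14
  #..#. -> .   bit 18 = 0  t=1,i=7
  #...# -> .   bit 17 = 0  t=0,i=3
  #.... -> .   bit 16 = 0  t=0,i=9
  .#### -> .   bit 15 = 0  t=1,i=14
  .###. -> #   bit 14 = 1  t=1,i=1
  .##.# -> #   bit 13 = 1  t=2,i=18
  .##.. -> #   bit 12 = 1  t=0,i=1
  .#.## -> #   bit 11 = 1  t=1,i=12
  .#.#. -> .   bit 10 = 0  t=0,i=6
  .#..# -> #   bit 9 = 1  t=0,i=13
  .#... -> #   bit 8 = 1  t=0,i=8
  ..### -> .   bit 7 = 0  t=1,i=0
  ..##. -> #   bit 6 = 1  t=0,i=0
  ..#.# -> #   bit 5 = 1  t=0,i=5
  ..#.. -> .   bit 4 = 0  t=0,i=12
  ...## -> .   bit 3 = 0  t=0,i=21
  ...#. -> #   bit 2 = 1  t=0,i=4
  ....# -> .   bit 1 = 0  t=0,i=10
  ..... -> #   bit 0 = 1  t=0,i=19
  bits 00111101100010000111101101100101 = 1032354661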